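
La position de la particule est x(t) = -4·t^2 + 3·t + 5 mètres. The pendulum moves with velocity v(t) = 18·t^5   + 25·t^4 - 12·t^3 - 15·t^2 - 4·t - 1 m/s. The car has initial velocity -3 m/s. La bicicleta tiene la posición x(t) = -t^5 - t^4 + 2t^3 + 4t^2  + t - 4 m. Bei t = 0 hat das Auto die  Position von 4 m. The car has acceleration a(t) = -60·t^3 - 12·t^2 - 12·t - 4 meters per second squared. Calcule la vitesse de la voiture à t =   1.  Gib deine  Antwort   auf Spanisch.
Para resolver esto, necesitamos tomar 1 integral de nuestra ecuación de la aceleración a(t) = -60·t^3 - 12·t^2 - 12·t - 4. Integrando la aceleración y usando la condición inicial v(0) = -3, obtenemos v(t) = -15·t^4 - 4·t^3 - 6·t^2 - 4·t - 3. Tenemos la velocidad v(t) = -15·t^4 - 4·t^3 - 6·t^2 - 4·t - 3. Sustituyendo t = 1: v(1) = -32.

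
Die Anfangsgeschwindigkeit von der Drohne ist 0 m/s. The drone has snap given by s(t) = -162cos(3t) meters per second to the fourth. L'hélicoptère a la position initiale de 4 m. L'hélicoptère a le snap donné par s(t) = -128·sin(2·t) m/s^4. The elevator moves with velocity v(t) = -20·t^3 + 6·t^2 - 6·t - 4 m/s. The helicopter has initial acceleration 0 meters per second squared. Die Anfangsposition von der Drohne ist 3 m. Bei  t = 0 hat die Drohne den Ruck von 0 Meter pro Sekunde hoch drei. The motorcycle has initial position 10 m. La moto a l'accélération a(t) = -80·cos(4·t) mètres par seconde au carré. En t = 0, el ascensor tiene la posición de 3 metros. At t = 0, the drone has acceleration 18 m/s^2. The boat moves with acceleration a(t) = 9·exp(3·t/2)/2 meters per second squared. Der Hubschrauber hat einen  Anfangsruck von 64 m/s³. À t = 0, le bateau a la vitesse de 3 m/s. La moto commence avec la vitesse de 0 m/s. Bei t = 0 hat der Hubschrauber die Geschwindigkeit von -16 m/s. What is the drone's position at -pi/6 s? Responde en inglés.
To solve this, we need to take 4 integrals of our snap equation s(t) = -162·cos(3·t). Integrating snap and using the initial condition j(0) = 0, we get j(t) = -54·sin(3·t). The antiderivative of jerk, with a(0) = 18, gives acceleration: a(t) = 18·cos(3·t). Finding the antiderivative of a(t) and using v(0) = 0: v(t) = 6·sin(3·t). Integrating velocity and using the initial condition x(0) = 3, we get x(t) = 5 - 2·cos(3·t). We have position x(t) = 5 - 2·cos(3·t). Substituting t = -pi/6: x(-pi/6) = 5.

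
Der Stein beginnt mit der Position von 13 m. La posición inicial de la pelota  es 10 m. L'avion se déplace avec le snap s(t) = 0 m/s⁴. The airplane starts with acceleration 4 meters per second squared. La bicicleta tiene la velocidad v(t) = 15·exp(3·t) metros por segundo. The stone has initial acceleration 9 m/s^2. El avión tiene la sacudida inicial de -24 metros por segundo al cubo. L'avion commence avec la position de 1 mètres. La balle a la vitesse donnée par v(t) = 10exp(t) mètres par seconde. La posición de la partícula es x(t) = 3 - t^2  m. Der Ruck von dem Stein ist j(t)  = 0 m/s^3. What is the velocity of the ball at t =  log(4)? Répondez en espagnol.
Usando v(t) = 10·exp(t) y sustituyendo t = log(4), encontramos v = 40.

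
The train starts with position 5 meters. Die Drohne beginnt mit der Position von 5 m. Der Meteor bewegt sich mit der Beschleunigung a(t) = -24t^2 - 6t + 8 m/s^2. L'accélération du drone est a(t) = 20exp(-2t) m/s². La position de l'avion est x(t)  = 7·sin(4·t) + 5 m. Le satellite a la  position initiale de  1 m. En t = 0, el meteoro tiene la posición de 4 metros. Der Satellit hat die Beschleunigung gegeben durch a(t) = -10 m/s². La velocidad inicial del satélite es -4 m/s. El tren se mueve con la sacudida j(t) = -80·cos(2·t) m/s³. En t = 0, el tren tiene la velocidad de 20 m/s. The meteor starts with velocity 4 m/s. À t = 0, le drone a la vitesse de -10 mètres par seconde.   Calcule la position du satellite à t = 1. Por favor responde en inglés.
We need to integrate our acceleration equation a(t) = -10 2 times. Integrating acceleration and using the initial condition v(0) = -4, we get v(t) = -10·t - 4. Taking ∫v(t)dt and applying x(0) = 1, we find x(t) = -5·t^2 - 4·t + 1. Using x(t) = -5·t^2 - 4·t + 1 and substituting t = 1, we find x = -8.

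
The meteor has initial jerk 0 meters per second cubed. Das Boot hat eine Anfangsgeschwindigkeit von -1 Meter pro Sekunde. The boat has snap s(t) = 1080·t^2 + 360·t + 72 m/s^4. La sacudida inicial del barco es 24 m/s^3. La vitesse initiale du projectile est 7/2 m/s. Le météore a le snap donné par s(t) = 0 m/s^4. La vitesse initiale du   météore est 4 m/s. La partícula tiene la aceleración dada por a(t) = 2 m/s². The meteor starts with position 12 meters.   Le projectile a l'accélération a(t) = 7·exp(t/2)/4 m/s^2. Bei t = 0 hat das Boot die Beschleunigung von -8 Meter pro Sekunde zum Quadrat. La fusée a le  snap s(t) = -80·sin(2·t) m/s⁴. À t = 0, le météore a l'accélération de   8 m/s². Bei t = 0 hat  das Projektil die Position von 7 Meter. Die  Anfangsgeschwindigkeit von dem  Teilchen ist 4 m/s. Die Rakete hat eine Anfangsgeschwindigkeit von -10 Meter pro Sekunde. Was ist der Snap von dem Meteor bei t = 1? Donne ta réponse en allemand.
Wir haben den Snap s(t) = 0. Durch Einsetzen von t = 1: s(1) = 0.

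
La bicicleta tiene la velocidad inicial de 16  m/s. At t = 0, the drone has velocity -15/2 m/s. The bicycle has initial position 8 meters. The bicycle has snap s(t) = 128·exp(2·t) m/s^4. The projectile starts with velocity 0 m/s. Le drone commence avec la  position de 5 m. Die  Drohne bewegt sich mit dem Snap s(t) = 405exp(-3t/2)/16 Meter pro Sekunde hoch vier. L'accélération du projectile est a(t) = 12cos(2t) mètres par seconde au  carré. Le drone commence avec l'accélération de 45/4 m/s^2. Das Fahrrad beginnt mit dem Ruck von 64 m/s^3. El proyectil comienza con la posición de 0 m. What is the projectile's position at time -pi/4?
To find the answer, we compute 2 antiderivatives of a(t) = 12·cos(2·t). Integrating acceleration and using the initial condition v(0) = 0, we get v(t) = 6·sin(2·t). Integrating velocity and using the initial condition x(0) = 0, we get x(t) = 3 - 3·cos(2·t). From the given position equation x(t) = 3 - 3·cos(2·t), we substitute t = -pi/4 to get x = 3.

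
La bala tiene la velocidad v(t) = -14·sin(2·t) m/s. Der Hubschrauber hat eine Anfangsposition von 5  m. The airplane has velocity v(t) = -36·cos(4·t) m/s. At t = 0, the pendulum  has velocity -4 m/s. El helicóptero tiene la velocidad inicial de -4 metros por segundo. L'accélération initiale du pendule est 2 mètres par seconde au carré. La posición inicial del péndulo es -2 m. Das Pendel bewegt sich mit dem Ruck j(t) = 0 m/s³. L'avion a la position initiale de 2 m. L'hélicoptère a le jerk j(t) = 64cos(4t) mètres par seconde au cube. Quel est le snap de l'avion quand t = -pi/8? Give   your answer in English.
To solve this, we need to take 3 derivatives of our velocity equation v(t) = -36·cos(4·t). Differentiating velocity, we get acceleration: a(t) = 144·sin(4·t). Taking d/dt of a(t), we find j(t) = 576·cos(4·t). Taking d/dt of j(t), we find s(t) = -2304·sin(4·t). We have snap s(t) = -2304·sin(4·t). Substituting t = -pi/8: s(-pi/8) = 2304.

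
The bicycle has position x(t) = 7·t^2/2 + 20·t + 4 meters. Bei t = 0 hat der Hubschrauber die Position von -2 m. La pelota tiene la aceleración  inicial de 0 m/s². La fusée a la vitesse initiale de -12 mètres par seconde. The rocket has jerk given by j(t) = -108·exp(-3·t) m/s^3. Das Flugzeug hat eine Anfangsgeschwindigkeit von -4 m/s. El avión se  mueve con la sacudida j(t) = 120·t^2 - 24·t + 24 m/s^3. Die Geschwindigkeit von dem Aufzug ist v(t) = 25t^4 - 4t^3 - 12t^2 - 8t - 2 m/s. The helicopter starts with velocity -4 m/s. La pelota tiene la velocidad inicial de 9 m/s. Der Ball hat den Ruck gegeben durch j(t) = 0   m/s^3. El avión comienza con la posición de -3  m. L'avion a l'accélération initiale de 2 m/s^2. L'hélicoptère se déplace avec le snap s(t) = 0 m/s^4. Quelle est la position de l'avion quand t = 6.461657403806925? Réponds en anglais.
We need to integrate our jerk equation j(t) = 120·t^2 - 24·t + 24 3 times. Taking ∫j(t)dt and applying a(0) = 2, we find a(t) = 40·t^3 - 12·t^2 + 24·t + 2. Finding the integral of a(t) and using v(0) = -4: v(t) = 10·t^4 - 4·t^3 + 12·t^2 + 2·t - 4. Taking ∫v(t)dt and applying x(0) = -3, we find x(t) = 2·t^5 - t^4 + 4·t^3 + t^2 - 4·t - 3. From the given position equation x(t) = 2·t^5 - t^4 + 4·t^3 + t^2 - 4·t - 3, we substitute t = 6.461657403806925 to get x = 21878.1672847402.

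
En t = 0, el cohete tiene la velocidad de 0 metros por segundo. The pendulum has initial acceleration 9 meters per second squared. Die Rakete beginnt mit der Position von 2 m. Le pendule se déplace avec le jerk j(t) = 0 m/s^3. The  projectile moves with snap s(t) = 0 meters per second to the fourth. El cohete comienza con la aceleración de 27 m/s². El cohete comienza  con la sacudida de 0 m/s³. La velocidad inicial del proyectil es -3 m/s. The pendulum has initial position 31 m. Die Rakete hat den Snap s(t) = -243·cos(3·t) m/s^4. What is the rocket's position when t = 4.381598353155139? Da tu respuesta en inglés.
We must find the antiderivative of our snap equation s(t) = -243·cos(3·t) 4 times. Integrating snap and using the initial condition j(0) = 0, we get j(t) = -81·sin(3·t). The antiderivative of jerk, with a(0) = 27, gives acceleration: a(t) = 27·cos(3·t). The integral of acceleration is velocity. Using v(0) = 0, we get v(t) = 9·sin(3·t). The integral of velocity, with x(0) = 2, gives position: x(t) = 5 - 3·cos(3·t). From the given position equation x(t) = 5 - 3·cos(3·t), we substitute t = 4.381598353155139 to get x = 2.48802484055769.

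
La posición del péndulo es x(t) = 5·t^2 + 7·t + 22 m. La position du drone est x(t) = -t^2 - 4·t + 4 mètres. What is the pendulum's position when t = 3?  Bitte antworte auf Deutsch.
Wir haben die Position x(t) = 5·t^2 + 7·t + 22. Durch Einsetzen von t = 3: x(3) = 88.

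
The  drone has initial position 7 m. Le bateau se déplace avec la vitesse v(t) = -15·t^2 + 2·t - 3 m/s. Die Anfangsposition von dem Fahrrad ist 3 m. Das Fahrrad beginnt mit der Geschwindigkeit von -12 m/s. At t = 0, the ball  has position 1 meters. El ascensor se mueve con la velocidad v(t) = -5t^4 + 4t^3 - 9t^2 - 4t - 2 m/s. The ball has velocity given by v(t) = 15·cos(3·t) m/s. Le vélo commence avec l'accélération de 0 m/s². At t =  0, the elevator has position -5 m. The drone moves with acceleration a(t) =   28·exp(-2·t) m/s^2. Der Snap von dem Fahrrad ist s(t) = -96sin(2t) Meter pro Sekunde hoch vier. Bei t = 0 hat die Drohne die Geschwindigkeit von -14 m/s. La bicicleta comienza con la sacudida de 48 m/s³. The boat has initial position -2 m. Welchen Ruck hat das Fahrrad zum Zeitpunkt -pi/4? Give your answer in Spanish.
Partiendo del snap s(t) = -96·sin(2·t), tomamos 1 integral. Tomando ∫s(t)dt y aplicando j(0) = 48, encontramos j(t) = 48·cos(2·t). De la ecuación de la sacudida j(t) = 48·cos(2·t), sustituimos t = -pi/4 para obtener j = 0.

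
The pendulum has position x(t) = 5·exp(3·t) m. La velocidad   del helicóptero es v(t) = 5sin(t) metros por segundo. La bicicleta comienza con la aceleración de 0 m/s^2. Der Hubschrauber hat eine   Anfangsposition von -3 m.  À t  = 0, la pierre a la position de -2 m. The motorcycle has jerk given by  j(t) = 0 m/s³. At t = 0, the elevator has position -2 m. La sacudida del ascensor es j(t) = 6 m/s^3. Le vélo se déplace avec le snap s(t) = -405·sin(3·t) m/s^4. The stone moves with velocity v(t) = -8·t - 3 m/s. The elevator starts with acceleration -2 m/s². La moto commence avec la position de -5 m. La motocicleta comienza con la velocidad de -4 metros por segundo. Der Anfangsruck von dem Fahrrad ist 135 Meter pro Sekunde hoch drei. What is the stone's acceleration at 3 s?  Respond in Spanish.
Debemos derivar nuestra ecuación de la velocidad v(t) = -8·t - 3 1 vez. La derivada de la velocidad da la aceleración: a(t) = -8. Tenemos la aceleración a(t) = -8. Sustituyendo t = 3: a(3) = -8.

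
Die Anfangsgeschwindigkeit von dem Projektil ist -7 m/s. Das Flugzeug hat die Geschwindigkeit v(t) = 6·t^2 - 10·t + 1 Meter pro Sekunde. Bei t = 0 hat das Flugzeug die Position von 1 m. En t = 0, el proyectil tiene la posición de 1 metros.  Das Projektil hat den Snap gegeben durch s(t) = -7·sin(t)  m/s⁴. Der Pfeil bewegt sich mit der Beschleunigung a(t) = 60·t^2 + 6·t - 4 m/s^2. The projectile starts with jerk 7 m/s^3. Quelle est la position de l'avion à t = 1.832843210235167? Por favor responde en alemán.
Ausgehend von der Geschwindigkeit v(t) = 6·t^2 - 10·t + 1, nehmen wir 1 Integral. Durch Integration von der Geschwindigkeit und Verwendung der Anfangsbedingung x(0) = 1, erhalten wir x(t) = 2·t^3 - 5·t^2 + t + 1. Wir haben die Position x(t) = 2·t^3 - 5·t^2 + t + 1. Durch Einsetzen von t = 1.832843210235167: x(1.832843210235167) = -1.64953538917119.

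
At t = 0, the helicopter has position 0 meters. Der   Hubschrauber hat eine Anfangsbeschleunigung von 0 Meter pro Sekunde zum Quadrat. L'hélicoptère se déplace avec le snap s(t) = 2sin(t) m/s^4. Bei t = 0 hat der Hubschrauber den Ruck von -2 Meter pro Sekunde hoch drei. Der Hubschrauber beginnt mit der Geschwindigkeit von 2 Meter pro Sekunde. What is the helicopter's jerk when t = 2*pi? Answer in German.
Wir müssen unsere Gleichung für den Snap s(t) = 2·sin(t) 1-mal integrieren. Durch Integration von dem Snap und Verwendung der Anfangsbedingung j(0) = -2, erhalten wir j(t) = -2·cos(t). Wir haben den Ruck j(t) = -2·cos(t). Durch Einsetzen von t = 2*pi: j(2*pi) = -2.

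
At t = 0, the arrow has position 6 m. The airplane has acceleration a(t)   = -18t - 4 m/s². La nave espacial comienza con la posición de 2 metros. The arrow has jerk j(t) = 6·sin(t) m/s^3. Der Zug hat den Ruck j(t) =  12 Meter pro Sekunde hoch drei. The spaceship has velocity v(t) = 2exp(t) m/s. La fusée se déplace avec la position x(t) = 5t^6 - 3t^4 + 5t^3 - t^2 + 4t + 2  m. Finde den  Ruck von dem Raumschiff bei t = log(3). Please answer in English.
We must differentiate our velocity equation v(t) = 2·exp(t) 2 times. Taking d/dt of v(t), we find a(t) = 2·exp(t). Taking d/dt of a(t), we find j(t) = 2·exp(t). From the given jerk equation j(t) = 2·exp(t), we substitute t = log(3) to get j = 6.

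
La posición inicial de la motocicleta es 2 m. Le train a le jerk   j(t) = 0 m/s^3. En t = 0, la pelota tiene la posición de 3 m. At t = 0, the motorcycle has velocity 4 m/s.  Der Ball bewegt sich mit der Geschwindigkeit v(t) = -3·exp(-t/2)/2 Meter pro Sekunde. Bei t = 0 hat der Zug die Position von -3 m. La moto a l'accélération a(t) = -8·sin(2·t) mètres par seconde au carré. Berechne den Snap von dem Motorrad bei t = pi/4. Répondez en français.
Pour résoudre ceci, nous devons prendre 2 dérivées de notre équation de l'accélération a(t) = -8·sin(2·t). En prenant d/dt de a(t), nous trouvons j(t) = -16·cos(2·t). En dérivant le jerk, nous obtenons le snap: s(t) = 32·sin(2·t). En utilisant s(t) = 32·sin(2·t) et en substituant t = pi/4, nous trouvons s = 32.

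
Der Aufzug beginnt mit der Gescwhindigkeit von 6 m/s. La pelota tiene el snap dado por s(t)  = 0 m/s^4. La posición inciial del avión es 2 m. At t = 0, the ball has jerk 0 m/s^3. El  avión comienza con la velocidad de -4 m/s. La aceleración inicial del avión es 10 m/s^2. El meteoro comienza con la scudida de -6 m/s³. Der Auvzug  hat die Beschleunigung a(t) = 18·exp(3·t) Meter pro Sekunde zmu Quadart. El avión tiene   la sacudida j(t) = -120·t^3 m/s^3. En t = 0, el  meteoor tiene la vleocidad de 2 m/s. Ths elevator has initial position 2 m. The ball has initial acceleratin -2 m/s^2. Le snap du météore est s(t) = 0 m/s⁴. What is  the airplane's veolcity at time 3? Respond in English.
Starting from jerk j(t) = -120·t^3, we take 2 antiderivatives. Integrating jerk and using the initial condition a(0) = 10, we get a(t) = 10 - 30·t^4. The integral of acceleration, with v(0) = -4, gives velocity: v(t) = -6·t^5 + 10·t - 4. We have velocity v(t) = -6·t^5 + 10·t - 4. Substituting t = 3: v(3) = -1432.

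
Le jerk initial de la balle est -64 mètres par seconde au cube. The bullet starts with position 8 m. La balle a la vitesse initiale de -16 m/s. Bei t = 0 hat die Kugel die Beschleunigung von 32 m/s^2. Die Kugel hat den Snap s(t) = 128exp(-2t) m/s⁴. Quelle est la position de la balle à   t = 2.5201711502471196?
Pour résoudre ceci, nous devons prendre 4 primitives de notre équation du snap s(t) = 128·exp(-2·t). L'intégrale du snap est le jerk. En utilisant j(0) = -64, nous obtenons j(t) = -64·exp(-2·t). L'intégrale du jerk est l'accélération. En utilisant a(0) = 32, nous obtenons a(t) = 32·exp(-2·t). L'intégrale de l'accélération, avec v(0) = -16, donne la vitesse: v(t) = -16·exp(-2·t). En prenant ∫v(t)dt et en appliquant x(0) = 8, nous trouvons x(t) = 8·exp(-2·t). De l'équation de la position x(t) = 8·exp(-2·t), nous substituons t = 2.5201711502471196 pour obtenir x = 0.0517722618420844.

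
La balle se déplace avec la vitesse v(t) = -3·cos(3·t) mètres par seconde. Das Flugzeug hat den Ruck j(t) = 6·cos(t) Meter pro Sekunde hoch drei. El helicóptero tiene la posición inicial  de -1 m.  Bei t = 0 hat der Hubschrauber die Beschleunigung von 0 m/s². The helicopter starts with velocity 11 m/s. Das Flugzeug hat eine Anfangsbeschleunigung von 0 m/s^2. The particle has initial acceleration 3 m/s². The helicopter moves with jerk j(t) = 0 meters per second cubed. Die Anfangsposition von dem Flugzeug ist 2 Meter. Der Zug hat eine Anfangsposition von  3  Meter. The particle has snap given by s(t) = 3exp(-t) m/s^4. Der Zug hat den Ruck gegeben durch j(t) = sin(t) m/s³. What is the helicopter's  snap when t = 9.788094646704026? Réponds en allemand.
Wir müssen unsere Gleichung für den Ruck j(t) = 0 1-mal ableiten. Durch Ableiten von dem Ruck erhalten wir den Snap: s(t) = 0. Aus der Gleichung für den Snap s(t) = 0, setzen wir t = 9.788094646704026 ein und erhalten s = 0.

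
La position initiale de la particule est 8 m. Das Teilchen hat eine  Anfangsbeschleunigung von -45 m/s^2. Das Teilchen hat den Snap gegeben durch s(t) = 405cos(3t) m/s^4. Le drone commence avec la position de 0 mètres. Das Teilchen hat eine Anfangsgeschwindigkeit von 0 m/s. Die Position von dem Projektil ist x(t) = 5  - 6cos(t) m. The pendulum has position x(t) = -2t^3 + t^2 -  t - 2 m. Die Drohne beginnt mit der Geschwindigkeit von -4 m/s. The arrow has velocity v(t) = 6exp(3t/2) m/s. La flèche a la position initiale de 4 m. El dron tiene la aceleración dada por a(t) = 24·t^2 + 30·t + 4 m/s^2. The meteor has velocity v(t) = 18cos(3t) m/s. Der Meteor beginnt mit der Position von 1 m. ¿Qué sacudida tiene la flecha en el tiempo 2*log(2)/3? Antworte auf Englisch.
To solve this, we need to take 2 derivatives of our velocity equation v(t) = 6·exp(3·t/2). The derivative of velocity gives acceleration: a(t) = 9·exp(3·t/2). Taking d/dt of a(t), we find j(t) = 27·exp(3·t/2)/2. Using j(t) = 27·exp(3·t/2)/2 and substituting t = 2*log(2)/3, we find j = 27.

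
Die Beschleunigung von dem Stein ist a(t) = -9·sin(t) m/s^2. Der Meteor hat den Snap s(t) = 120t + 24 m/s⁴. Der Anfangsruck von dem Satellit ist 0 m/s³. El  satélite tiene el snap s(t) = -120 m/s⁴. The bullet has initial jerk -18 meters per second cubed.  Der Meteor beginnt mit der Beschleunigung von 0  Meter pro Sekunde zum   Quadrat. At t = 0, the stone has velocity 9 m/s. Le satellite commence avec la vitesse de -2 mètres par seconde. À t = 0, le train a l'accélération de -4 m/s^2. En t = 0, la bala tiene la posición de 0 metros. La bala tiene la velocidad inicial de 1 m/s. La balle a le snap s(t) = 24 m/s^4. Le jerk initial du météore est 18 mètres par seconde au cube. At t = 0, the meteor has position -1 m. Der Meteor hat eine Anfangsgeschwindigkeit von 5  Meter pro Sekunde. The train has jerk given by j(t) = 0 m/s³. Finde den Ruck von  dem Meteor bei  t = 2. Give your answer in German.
Wir müssen unsere Gleichung für den Snap s(t) = 120·t + 24 1-mal integrieren. Durch Integration von dem Snap und Verwendung der Anfangsbedingung j(0) = 18, erhalten wir j(t) = 60·t^2 + 24·t + 18. Mit j(t) = 60·t^2 + 24·t + 18 und Einsetzen von t = 2, finden wir j = 306.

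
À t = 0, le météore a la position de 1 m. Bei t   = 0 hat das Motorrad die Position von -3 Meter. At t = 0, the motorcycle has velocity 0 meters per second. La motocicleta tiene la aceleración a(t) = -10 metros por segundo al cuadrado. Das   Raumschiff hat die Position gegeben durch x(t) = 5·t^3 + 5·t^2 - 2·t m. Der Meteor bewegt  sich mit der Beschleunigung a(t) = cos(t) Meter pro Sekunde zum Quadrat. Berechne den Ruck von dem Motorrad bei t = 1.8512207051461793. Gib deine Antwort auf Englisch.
We must differentiate our acceleration equation a(t) = -10 1 time. Taking d/dt of a(t), we find j(t) = 0. We have jerk j(t) = 0. Substituting t = 1.8512207051461793: j(1.8512207051461793) = 0.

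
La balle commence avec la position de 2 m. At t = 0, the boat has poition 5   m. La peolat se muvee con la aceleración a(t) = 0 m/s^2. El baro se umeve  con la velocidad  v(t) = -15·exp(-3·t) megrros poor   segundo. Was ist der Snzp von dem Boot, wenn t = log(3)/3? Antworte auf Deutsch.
Ausgehend von der Geschwindigkeit v(t) = -15·exp(-3·t), nehmen wir 3 Ableitungen. Durch Ableiten von der Geschwindigkeit erhalten wir die Beschleunigung: a(t) = 45·exp(-3·t). Mit d/dt von a(t) finden wir j(t) = -135·exp(-3·t). Mit d/dt von j(t) finden wir s(t) = 405·exp(-3·t). Mit s(t) = 405·exp(-3·t) und Einsetzen von t = log(3)/3, finden wir s = 135.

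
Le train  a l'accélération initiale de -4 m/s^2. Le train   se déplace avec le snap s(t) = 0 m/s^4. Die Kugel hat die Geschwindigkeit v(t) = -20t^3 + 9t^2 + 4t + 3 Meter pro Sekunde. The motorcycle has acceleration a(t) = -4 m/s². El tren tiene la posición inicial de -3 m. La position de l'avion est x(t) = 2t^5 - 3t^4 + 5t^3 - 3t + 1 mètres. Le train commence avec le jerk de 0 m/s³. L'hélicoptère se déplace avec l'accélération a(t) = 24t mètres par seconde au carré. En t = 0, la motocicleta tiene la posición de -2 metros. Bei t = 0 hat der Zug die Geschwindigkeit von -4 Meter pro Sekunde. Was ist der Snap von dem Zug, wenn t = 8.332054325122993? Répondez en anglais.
Using s(t) = 0 and substituting t = 8.332054325122993, we find s = 0.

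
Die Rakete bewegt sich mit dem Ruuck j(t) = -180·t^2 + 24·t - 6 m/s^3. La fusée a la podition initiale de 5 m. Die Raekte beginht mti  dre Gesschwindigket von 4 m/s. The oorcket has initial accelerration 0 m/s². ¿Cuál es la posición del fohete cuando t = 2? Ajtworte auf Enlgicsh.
To find the answer, we compute 3 antiderivatives of j(t) = -180·t^2 + 24·t - 6. The antiderivative of jerk, with a(0) = 0, gives acceleration: a(t) = 6·t·(-10·t^2 + 2·t - 1). The antiderivative of acceleration, with v(0) = 4, gives velocity: v(t) = -15·t^4 + 4·t^3 - 3·t^2 + 4. The antiderivative of velocity is position. Using x(0) = 5, we get x(t) = -3·t^5 + t^4 - t^3 + 4·t + 5. We have position x(t) = -3·t^5 + t^4 - t^3 + 4·t + 5. Substituting t = 2: x(2) = -75.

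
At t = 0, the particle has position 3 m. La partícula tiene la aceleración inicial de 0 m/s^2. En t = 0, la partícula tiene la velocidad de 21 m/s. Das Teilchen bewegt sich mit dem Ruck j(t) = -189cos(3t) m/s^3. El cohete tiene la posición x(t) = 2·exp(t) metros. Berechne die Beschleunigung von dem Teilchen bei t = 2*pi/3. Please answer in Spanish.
Necesitamos integrar nuestra ecuación de la sacudida j(t) = -189·cos(3·t) 1 vez. La integral de la sacudida, con a(0) = 0, da la aceleración: a(t) = -63·sin(3·t). Tenemos la aceleración a(t) = -63·sin(3·t). Sustituyendo t = 2*pi/3: a(2*pi/3) = 0.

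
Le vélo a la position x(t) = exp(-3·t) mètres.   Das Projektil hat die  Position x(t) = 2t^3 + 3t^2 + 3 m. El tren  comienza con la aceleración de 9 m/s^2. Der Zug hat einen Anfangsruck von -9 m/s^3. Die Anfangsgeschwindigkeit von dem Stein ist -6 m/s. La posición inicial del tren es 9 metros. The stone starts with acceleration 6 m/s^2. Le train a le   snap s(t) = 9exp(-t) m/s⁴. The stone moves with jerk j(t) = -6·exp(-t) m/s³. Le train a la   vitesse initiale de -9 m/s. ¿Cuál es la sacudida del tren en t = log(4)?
Partiendo del snap s(t) = 9·exp(-t), tomamos 1 integral. La integral del snap, con j(0) = -9, da la sacudida: j(t) = -9·exp(-t). Usando j(t) = -9·exp(-t) y sustituyendo t = log(4), encontramos j = -9/4.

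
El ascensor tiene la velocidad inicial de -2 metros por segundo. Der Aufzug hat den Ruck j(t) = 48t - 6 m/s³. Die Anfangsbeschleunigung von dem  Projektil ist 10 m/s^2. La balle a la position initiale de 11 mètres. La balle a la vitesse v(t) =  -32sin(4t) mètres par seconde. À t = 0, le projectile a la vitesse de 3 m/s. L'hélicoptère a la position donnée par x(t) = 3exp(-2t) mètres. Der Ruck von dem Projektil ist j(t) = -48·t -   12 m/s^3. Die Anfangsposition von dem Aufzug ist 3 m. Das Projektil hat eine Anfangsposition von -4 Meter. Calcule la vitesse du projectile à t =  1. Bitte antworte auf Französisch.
Pour résoudre ceci, nous devons prendre 2 primitives de notre équation du jerk j(t) = -48·t - 12. En prenant ∫j(t)dt et en appliquant a(0) = 10, nous trouvons a(t) = -24·t^2 - 12·t + 10. La primitive de l'accélération est la vitesse. En utilisant v(0) = 3, nous obtenons v(t) = -8·t^3 - 6·t^2 + 10·t + 3. En utilisant v(t) = -8·t^3 - 6·t^2 + 10·t + 3 et en substituant t = 1, nous trouvons v = -1.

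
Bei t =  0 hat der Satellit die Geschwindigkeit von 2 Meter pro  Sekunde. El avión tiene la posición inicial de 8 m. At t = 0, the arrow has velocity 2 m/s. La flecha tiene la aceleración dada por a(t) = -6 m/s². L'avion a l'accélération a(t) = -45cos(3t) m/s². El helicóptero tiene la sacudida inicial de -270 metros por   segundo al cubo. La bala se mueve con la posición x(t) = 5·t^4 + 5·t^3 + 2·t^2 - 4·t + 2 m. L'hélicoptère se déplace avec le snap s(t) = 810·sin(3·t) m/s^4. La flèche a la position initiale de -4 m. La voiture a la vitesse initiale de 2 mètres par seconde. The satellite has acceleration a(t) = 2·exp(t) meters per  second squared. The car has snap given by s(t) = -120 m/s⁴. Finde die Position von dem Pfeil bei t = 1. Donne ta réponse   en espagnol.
Debemos encontrar la antiderivada de nuestra ecuación de la aceleración a(t) = -6 2 veces. La integral de la aceleración, con v(0) = 2, da la velocidad: v(t) = 2 - 6·t. Integrando la velocidad y usando la condición inicial x(0) = -4, obtenemos x(t) = -3·t^2 + 2·t - 4. Usando x(t) = -3·t^2 + 2·t - 4 y sustituyendo t = 1, encontramos x = -5.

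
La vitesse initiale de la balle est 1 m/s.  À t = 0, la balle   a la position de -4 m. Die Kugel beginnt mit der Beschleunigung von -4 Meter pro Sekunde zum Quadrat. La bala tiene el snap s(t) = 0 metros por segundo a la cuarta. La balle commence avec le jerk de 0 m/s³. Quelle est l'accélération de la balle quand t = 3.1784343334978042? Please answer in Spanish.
Debemos encontrar la integral de nuestra ecuación del snap s(t) = 0 2 veces. Tomando ∫s(t)dt y aplicando j(0) = 0, encontramos j(t) = 0. La integral de la sacudida es la aceleración. Usando a(0) = -4, obtenemos a(t) = -4. Tenemos la aceleración a(t) = -4. Sustituyendo t = 3.1784343334978042: a(3.1784343334978042) = -4.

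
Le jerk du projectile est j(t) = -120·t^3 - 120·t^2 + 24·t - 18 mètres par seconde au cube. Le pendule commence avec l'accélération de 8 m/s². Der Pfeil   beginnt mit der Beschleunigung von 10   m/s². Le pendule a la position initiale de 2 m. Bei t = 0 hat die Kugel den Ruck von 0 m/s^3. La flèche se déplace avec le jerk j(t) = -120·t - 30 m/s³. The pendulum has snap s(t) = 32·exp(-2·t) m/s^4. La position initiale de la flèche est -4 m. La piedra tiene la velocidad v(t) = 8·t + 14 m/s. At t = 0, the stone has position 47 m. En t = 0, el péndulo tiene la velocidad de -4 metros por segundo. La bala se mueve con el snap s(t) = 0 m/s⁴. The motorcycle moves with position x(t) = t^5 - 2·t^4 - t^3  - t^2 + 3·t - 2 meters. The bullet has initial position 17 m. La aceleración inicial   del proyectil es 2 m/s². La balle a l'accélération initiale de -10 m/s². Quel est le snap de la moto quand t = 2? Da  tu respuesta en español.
Partiendo de la posición x(t) = t^5 - 2·t^4 - t^3 - t^2 + 3·t - 2, tomamos 4 derivadas. Tomando d/dt de x(t), encontramos v(t) = 5·t^4 - 8·t^3 - 3·t^2 - 2·t + 3. La derivada de la velocidad da la aceleración: a(t) = 20·t^3 - 24·t^2 - 6·t - 2. Derivando la aceleración, obtenemos la sacudida: j(t) = 60·t^2 - 48·t - 6. La derivada de la sacudida da el snap: s(t) = 120·t - 48. Tenemos el snap s(t) = 120·t - 48. Sustituyendo t = 2: s(2) = 192.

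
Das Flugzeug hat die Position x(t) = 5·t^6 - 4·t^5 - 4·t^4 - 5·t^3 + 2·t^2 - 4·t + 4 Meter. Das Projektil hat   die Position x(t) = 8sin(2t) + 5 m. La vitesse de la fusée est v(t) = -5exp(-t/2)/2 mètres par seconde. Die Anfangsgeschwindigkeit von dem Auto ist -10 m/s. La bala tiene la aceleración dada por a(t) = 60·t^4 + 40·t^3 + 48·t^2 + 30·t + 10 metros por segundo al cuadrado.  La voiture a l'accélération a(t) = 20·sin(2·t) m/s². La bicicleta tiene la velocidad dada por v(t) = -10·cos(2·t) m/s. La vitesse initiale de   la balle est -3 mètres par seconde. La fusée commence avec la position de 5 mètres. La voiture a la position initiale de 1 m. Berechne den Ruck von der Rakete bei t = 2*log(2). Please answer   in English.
We must differentiate our velocity equation v(t) = -5·exp(-t/2)/2 2 times. Taking d/dt of v(t), we find a(t) = 5·exp(-t/2)/4. The derivative of acceleration gives jerk: j(t) = -5·exp(-t/2)/8. Using j(t) = -5·exp(-t/2)/8 and substituting t = 2*log(2), we find j = -5/16.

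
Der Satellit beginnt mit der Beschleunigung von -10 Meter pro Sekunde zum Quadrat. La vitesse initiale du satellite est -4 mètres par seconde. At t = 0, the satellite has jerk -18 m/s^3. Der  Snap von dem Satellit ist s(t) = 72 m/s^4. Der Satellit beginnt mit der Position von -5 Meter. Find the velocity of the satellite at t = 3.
We must find the antiderivative of our snap equation s(t) = 72 3 times. The integral of snap is jerk. Using j(0) = -18, we get j(t) = 72·t - 18. Taking ∫j(t)dt and applying a(0) = -10, we find a(t) = 36·t^2 - 18·t - 10. The antiderivative of acceleration is velocity. Using v(0) = -4, we get v(t) = 12·t^3 - 9·t^2 - 10·t - 4. We have velocity v(t) = 12·t^3 - 9·t^2 - 10·t - 4. Substituting t = 3: v(3) = 209.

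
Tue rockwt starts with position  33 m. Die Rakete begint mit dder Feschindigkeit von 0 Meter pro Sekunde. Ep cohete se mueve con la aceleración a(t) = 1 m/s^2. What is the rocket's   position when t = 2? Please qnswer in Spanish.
Partiendo de la aceleración a(t) = 1, tomamos 2 integrales. La antiderivada de la aceleración es la velocidad. Usando v(0) = 0, obtenemos v(t) = t. Integrando la velocidad y usando la condición inicial x(0) = 33, obtenemos x(t) = t^2/2 + 33. Usando x(t) = t^2/2 + 33 y sustituyendo t = 2, encontramos x = 35.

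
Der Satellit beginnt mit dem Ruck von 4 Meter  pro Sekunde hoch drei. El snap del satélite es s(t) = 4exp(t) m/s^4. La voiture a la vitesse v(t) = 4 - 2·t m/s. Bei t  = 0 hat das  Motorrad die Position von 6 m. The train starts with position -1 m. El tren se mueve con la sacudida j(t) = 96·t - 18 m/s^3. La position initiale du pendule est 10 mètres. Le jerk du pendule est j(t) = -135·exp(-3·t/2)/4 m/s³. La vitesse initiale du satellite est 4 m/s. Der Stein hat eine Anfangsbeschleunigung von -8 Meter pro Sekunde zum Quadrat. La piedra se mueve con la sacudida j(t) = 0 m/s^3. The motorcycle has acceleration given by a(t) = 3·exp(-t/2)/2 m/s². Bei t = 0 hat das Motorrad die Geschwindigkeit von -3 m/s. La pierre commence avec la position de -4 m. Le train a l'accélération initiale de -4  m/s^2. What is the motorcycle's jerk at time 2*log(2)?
To solve this, we need to take 1 derivative of our acceleration equation a(t) = 3·exp(-t/2)/2. Differentiating acceleration, we get jerk: j(t) = -3·exp(-t/2)/4. Using j(t) = -3·exp(-t/2)/4 and substituting t = 2*log(2), we find j = -3/8.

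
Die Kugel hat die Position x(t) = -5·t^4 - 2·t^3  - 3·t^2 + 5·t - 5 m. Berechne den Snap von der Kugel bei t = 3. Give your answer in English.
To solve this, we need to take 4 derivatives of our position equation x(t) = -5·t^4 - 2·t^3 - 3·t^2 + 5·t - 5. The derivative of position gives velocity: v(t) = -20·t^3 - 6·t^2 - 6·t + 5. Differentiating velocity, we get acceleration: a(t) = -60·t^2 - 12·t - 6. Taking d/dt of a(t), we find j(t) = -120·t - 12. The derivative of jerk gives snap: s(t) = -120. From the given snap equation s(t) = -120, we substitute t = 3 to get s = -120.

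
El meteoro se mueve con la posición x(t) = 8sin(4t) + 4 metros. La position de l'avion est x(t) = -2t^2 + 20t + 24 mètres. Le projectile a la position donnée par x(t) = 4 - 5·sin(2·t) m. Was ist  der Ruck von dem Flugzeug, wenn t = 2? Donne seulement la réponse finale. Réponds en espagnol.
La sacudida en t = 2 es j = 0.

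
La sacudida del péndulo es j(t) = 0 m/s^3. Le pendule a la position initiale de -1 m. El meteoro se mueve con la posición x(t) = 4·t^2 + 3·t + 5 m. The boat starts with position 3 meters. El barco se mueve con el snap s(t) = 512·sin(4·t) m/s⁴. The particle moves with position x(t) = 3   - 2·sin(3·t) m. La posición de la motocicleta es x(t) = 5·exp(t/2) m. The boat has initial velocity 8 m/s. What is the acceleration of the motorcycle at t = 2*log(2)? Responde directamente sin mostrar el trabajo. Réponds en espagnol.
La aceleración en t = 2*log(2) es a = 5/2.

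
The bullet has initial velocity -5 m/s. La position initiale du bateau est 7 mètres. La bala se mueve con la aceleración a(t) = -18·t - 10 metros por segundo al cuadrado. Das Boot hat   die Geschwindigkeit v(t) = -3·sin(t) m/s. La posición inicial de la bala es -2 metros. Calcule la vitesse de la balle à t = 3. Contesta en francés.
Pour résoudre ceci, nous devons prendre 1 primitive de notre équation de l'accélération a(t) = -18·t - 10. La primitive de l'accélération, avec v(0) = -5, donne la vitesse: v(t) = -9·t^2 - 10·t - 5. Nous avons la vitesse v(t) = -9·t^2 - 10·t - 5. En substituant t = 3: v(3) = -116.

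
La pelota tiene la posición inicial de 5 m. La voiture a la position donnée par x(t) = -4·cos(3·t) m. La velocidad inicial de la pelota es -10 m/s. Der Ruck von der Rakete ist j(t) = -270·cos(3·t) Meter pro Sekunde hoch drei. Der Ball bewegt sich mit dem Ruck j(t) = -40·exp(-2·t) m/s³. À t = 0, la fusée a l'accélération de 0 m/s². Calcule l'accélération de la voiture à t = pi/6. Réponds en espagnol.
Para resolver esto, necesitamos tomar 2 derivadas de nuestra ecuación de la posición x(t) = -4·cos(3·t). Tomando d/dt de x(t), encontramos v(t) = 12·sin(3·t). Tomando d/dt de v(t), encontramos a(t) = 36·cos(3·t). Tenemos la aceleración a(t) = 36·cos(3·t). Sustituyendo t = pi/6: a(pi/6) = 0.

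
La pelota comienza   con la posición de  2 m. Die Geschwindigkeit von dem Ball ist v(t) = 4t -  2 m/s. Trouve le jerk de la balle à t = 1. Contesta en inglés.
We must differentiate our velocity equation v(t) = 4·t - 2 2 times. The derivative of velocity gives acceleration: a(t) = 4. Taking d/dt of a(t), we find j(t) = 0. We have jerk j(t) = 0. Substituting t = 1: j(1) = 0.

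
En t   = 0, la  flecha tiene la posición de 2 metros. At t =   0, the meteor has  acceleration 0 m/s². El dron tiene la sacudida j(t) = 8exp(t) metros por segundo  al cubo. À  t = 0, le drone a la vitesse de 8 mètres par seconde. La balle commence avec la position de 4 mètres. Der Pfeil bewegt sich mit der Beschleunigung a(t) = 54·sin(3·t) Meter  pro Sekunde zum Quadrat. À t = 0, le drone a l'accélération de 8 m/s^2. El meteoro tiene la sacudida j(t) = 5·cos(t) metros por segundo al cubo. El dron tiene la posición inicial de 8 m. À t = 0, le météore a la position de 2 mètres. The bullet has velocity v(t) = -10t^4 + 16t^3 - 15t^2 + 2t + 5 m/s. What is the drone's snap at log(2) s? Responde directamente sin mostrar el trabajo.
s(log(2)) = 16.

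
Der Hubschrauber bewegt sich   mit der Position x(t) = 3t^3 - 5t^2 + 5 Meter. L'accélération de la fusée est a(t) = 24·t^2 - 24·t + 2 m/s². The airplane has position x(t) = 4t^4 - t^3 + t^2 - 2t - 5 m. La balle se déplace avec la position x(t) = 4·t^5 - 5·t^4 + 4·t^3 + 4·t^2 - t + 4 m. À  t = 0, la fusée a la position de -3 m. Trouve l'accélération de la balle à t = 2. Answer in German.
Um dies zu lösen, müssen wir 2 Ableitungen unserer Gleichung für die Position x(t) = 4·t^5 - 5·t^4 + 4·t^3 + 4·t^2 - t + 4 nehmen. Durch Ableiten von der Position erhalten wir die Geschwindigkeit: v(t) = 20·t^4 - 20·t^3 + 12·t^2 + 8·t - 1. Die Ableitung von der Geschwindigkeit ergibt die Beschleunigung: a(t) = 80·t^3 - 60·t^2 + 24·t + 8. Wir haben die Beschleunigung a(t) = 80·t^3 - 60·t^2 + 24·t + 8. Durch Einsetzen von t = 2: a(2) = 456.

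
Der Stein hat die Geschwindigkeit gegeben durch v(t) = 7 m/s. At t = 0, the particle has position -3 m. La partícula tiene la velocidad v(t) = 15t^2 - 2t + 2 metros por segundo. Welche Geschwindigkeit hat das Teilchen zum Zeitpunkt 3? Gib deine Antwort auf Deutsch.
Wir haben die Geschwindigkeit v(t) = 15·t^2 - 2·t + 2. Durch Einsetzen von t = 3: v(3) = 131.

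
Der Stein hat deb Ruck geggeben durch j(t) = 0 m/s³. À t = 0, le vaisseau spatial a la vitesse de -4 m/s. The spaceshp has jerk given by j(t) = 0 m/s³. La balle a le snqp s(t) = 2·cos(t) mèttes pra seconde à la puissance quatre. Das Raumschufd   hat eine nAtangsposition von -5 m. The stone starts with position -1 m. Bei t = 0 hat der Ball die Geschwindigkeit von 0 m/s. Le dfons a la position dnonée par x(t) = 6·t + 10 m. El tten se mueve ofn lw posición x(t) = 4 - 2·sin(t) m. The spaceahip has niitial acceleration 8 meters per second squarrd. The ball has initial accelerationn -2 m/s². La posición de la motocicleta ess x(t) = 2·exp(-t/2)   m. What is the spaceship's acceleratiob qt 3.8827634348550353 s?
To solve this, we need to take 1 antiderivative of our jerk equation j(t) = 0. Finding the antiderivative of j(t) and using a(0) = 8: a(t) = 8. Using a(t) = 8 and substituting t = 3.8827634348550353, we find a = 8.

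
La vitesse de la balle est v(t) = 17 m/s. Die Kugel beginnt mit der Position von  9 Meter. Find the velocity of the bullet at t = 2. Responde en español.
Tenemos la velocidad v(t) = 17. Sustituyendo t = 2: v(2) = 17.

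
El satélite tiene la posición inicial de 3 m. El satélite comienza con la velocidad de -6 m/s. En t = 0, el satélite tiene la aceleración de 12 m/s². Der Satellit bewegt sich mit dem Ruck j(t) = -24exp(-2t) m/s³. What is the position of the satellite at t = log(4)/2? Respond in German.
Um dies zu lösen, müssen wir 3 Integrale unserer Gleichung für den Ruck j(t) = -24·exp(-2·t) finden. Das Integral von dem Ruck ist die Beschleunigung. Mit a(0) = 12 erhalten wir a(t) = 12·exp(-2·t). Das Integral von der Beschleunigung, mit v(0) = -6, ergibt die Geschwindigkeit: v(t) = -6·exp(-2·t). Durch Integration von der Geschwindigkeit und Verwendung der Anfangsbedingung x(0) = 3, erhalten wir x(t) = 3·exp(-2·t). Aus der Gleichung für die Position x(t) = 3·exp(-2·t), setzen wir t = log(4)/2 ein und erhalten x = 3/4.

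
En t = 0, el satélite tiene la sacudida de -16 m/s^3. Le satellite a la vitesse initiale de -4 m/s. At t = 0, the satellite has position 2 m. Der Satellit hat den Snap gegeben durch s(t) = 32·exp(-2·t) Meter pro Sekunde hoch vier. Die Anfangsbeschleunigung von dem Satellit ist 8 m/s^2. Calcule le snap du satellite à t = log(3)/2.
De l'équation du snap s(t) = 32·exp(-2·t), nous substituons t = log(3)/2 pour obtenir s = 32/3.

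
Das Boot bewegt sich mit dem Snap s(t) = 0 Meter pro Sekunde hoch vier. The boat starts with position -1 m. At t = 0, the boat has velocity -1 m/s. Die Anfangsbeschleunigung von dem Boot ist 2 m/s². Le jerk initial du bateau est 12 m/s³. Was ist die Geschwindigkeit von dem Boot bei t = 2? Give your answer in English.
Starting from snap s(t) = 0, we take 3 antiderivatives. Integrating snap and using the initial condition j(0) = 12, we get j(t) = 12. Finding the antiderivative of j(t) and using a(0) = 2: a(t) = 12·t + 2. Finding the integral of a(t) and using v(0) = -1: v(t) = 6·t^2 + 2·t - 1. Using v(t) = 6·t^2 + 2·t - 1 and substituting t = 2, we find v = 27.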